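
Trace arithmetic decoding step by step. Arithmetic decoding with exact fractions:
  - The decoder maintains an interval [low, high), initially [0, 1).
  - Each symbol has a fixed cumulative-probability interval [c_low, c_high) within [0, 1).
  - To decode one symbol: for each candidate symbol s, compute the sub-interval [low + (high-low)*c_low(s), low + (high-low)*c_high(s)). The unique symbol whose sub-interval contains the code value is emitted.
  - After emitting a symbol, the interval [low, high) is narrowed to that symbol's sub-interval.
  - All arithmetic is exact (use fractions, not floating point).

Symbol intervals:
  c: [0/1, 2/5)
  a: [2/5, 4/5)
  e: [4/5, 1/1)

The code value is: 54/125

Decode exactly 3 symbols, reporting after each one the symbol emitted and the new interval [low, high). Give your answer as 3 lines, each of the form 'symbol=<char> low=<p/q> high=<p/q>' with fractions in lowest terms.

Step 1: interval [0/1, 1/1), width = 1/1 - 0/1 = 1/1
  'c': [0/1 + 1/1*0/1, 0/1 + 1/1*2/5) = [0/1, 2/5)
  'a': [0/1 + 1/1*2/5, 0/1 + 1/1*4/5) = [2/5, 4/5) <- contains code 54/125
  'e': [0/1 + 1/1*4/5, 0/1 + 1/1*1/1) = [4/5, 1/1)
  emit 'a', narrow to [2/5, 4/5)
Step 2: interval [2/5, 4/5), width = 4/5 - 2/5 = 2/5
  'c': [2/5 + 2/5*0/1, 2/5 + 2/5*2/5) = [2/5, 14/25) <- contains code 54/125
  'a': [2/5 + 2/5*2/5, 2/5 + 2/5*4/5) = [14/25, 18/25)
  'e': [2/5 + 2/5*4/5, 2/5 + 2/5*1/1) = [18/25, 4/5)
  emit 'c', narrow to [2/5, 14/25)
Step 3: interval [2/5, 14/25), width = 14/25 - 2/5 = 4/25
  'c': [2/5 + 4/25*0/1, 2/5 + 4/25*2/5) = [2/5, 58/125) <- contains code 54/125
  'a': [2/5 + 4/25*2/5, 2/5 + 4/25*4/5) = [58/125, 66/125)
  'e': [2/5 + 4/25*4/5, 2/5 + 4/25*1/1) = [66/125, 14/25)
  emit 'c', narrow to [2/5, 58/125)

Answer: symbol=a low=2/5 high=4/5
symbol=c low=2/5 high=14/25
symbol=c low=2/5 high=58/125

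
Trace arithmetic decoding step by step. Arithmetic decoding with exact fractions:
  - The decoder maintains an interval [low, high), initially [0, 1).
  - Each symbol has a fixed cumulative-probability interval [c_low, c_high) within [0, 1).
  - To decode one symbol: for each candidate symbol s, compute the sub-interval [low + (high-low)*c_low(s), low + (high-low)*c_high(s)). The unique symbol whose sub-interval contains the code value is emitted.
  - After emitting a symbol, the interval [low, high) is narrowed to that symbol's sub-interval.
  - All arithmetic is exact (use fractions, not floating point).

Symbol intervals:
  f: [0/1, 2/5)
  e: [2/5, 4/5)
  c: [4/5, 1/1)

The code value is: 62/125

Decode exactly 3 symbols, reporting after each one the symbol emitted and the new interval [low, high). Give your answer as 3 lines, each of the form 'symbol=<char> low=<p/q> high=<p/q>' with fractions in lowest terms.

Answer: symbol=e low=2/5 high=4/5
symbol=f low=2/5 high=14/25
symbol=e low=58/125 high=66/125

Derivation:
Step 1: interval [0/1, 1/1), width = 1/1 - 0/1 = 1/1
  'f': [0/1 + 1/1*0/1, 0/1 + 1/1*2/5) = [0/1, 2/5)
  'e': [0/1 + 1/1*2/5, 0/1 + 1/1*4/5) = [2/5, 4/5) <- contains code 62/125
  'c': [0/1 + 1/1*4/5, 0/1 + 1/1*1/1) = [4/5, 1/1)
  emit 'e', narrow to [2/5, 4/5)
Step 2: interval [2/5, 4/5), width = 4/5 - 2/5 = 2/5
  'f': [2/5 + 2/5*0/1, 2/5 + 2/5*2/5) = [2/5, 14/25) <- contains code 62/125
  'e': [2/5 + 2/5*2/5, 2/5 + 2/5*4/5) = [14/25, 18/25)
  'c': [2/5 + 2/5*4/5, 2/5 + 2/5*1/1) = [18/25, 4/5)
  emit 'f', narrow to [2/5, 14/25)
Step 3: interval [2/5, 14/25), width = 14/25 - 2/5 = 4/25
  'f': [2/5 + 4/25*0/1, 2/5 + 4/25*2/5) = [2/5, 58/125)
  'e': [2/5 + 4/25*2/5, 2/5 + 4/25*4/5) = [58/125, 66/125) <- contains code 62/125
  'c': [2/5 + 4/25*4/5, 2/5 + 4/25*1/1) = [66/125, 14/25)
  emit 'e', narrow to [58/125, 66/125)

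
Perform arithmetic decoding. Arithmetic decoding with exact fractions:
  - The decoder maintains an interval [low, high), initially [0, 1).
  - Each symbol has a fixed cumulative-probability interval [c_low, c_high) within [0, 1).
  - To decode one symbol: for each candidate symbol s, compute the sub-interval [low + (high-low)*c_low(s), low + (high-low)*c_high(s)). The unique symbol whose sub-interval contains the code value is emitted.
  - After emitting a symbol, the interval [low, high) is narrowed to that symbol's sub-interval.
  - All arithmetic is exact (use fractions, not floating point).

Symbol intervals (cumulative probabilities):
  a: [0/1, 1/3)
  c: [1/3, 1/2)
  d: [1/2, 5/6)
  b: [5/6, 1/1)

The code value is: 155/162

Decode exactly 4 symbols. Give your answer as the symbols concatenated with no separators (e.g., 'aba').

Answer: bddd

Derivation:
Step 1: interval [0/1, 1/1), width = 1/1 - 0/1 = 1/1
  'a': [0/1 + 1/1*0/1, 0/1 + 1/1*1/3) = [0/1, 1/3)
  'c': [0/1 + 1/1*1/3, 0/1 + 1/1*1/2) = [1/3, 1/2)
  'd': [0/1 + 1/1*1/2, 0/1 + 1/1*5/6) = [1/2, 5/6)
  'b': [0/1 + 1/1*5/6, 0/1 + 1/1*1/1) = [5/6, 1/1) <- contains code 155/162
  emit 'b', narrow to [5/6, 1/1)
Step 2: interval [5/6, 1/1), width = 1/1 - 5/6 = 1/6
  'a': [5/6 + 1/6*0/1, 5/6 + 1/6*1/3) = [5/6, 8/9)
  'c': [5/6 + 1/6*1/3, 5/6 + 1/6*1/2) = [8/9, 11/12)
  'd': [5/6 + 1/6*1/2, 5/6 + 1/6*5/6) = [11/12, 35/36) <- contains code 155/162
  'b': [5/6 + 1/6*5/6, 5/6 + 1/6*1/1) = [35/36, 1/1)
  emit 'd', narrow to [11/12, 35/36)
Step 3: interval [11/12, 35/36), width = 35/36 - 11/12 = 1/18
  'a': [11/12 + 1/18*0/1, 11/12 + 1/18*1/3) = [11/12, 101/108)
  'c': [11/12 + 1/18*1/3, 11/12 + 1/18*1/2) = [101/108, 17/18)
  'd': [11/12 + 1/18*1/2, 11/12 + 1/18*5/6) = [17/18, 26/27) <- contains code 155/162
  'b': [11/12 + 1/18*5/6, 11/12 + 1/18*1/1) = [26/27, 35/36)
  emit 'd', narrow to [17/18, 26/27)
Step 4: interval [17/18, 26/27), width = 26/27 - 17/18 = 1/54
  'a': [17/18 + 1/54*0/1, 17/18 + 1/54*1/3) = [17/18, 77/81)
  'c': [17/18 + 1/54*1/3, 17/18 + 1/54*1/2) = [77/81, 103/108)
  'd': [17/18 + 1/54*1/2, 17/18 + 1/54*5/6) = [103/108, 311/324) <- contains code 155/162
  'b': [17/18 + 1/54*5/6, 17/18 + 1/54*1/1) = [311/324, 26/27)
  emit 'd', narrow to [103/108, 311/324)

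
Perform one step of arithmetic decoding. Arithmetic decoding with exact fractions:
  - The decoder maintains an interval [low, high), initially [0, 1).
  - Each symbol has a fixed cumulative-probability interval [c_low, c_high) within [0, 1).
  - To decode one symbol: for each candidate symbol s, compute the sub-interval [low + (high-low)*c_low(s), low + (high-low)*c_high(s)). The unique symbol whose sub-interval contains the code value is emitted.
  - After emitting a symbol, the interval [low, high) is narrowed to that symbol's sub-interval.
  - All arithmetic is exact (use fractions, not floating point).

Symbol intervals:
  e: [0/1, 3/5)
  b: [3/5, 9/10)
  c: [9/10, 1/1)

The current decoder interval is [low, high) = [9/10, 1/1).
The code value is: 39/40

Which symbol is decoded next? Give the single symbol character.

Interval width = high − low = 1/1 − 9/10 = 1/10
Scaled code = (code − low) / width = (39/40 − 9/10) / 1/10 = 3/4
  e: [0/1, 3/5) 
  b: [3/5, 9/10) ← scaled code falls here ✓
  c: [9/10, 1/1) 

Answer: b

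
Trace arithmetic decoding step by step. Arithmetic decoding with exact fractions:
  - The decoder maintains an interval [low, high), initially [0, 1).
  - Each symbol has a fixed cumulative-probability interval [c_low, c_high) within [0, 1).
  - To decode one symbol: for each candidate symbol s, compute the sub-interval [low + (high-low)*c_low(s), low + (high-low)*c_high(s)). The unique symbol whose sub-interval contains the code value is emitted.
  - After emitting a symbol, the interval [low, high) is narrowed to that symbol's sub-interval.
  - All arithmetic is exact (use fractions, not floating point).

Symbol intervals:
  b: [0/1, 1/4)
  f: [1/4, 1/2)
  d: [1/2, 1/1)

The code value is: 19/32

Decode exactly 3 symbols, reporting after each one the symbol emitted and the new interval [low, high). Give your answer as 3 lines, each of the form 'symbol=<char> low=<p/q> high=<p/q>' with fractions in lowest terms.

Answer: symbol=d low=1/2 high=1/1
symbol=b low=1/2 high=5/8
symbol=d low=9/16 high=5/8

Derivation:
Step 1: interval [0/1, 1/1), width = 1/1 - 0/1 = 1/1
  'b': [0/1 + 1/1*0/1, 0/1 + 1/1*1/4) = [0/1, 1/4)
  'f': [0/1 + 1/1*1/4, 0/1 + 1/1*1/2) = [1/4, 1/2)
  'd': [0/1 + 1/1*1/2, 0/1 + 1/1*1/1) = [1/2, 1/1) <- contains code 19/32
  emit 'd', narrow to [1/2, 1/1)
Step 2: interval [1/2, 1/1), width = 1/1 - 1/2 = 1/2
  'b': [1/2 + 1/2*0/1, 1/2 + 1/2*1/4) = [1/2, 5/8) <- contains code 19/32
  'f': [1/2 + 1/2*1/4, 1/2 + 1/2*1/2) = [5/8, 3/4)
  'd': [1/2 + 1/2*1/2, 1/2 + 1/2*1/1) = [3/4, 1/1)
  emit 'b', narrow to [1/2, 5/8)
Step 3: interval [1/2, 5/8), width = 5/8 - 1/2 = 1/8
  'b': [1/2 + 1/8*0/1, 1/2 + 1/8*1/4) = [1/2, 17/32)
  'f': [1/2 + 1/8*1/4, 1/2 + 1/8*1/2) = [17/32, 9/16)
  'd': [1/2 + 1/8*1/2, 1/2 + 1/8*1/1) = [9/16, 5/8) <- contains code 19/32
  emit 'd', narrow to [9/16, 5/8)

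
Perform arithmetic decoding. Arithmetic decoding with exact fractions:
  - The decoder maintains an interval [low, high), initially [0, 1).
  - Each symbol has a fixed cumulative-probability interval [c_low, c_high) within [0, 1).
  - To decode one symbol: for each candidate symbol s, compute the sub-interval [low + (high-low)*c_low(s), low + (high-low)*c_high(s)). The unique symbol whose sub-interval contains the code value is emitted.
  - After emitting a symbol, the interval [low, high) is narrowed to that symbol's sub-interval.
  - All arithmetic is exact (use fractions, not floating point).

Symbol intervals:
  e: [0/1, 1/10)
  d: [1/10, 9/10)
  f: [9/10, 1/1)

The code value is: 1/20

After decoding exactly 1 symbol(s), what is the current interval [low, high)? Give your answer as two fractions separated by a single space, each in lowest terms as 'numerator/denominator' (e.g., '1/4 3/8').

Step 1: interval [0/1, 1/1), width = 1/1 - 0/1 = 1/1
  'e': [0/1 + 1/1*0/1, 0/1 + 1/1*1/10) = [0/1, 1/10) <- contains code 1/20
  'd': [0/1 + 1/1*1/10, 0/1 + 1/1*9/10) = [1/10, 9/10)
  'f': [0/1 + 1/1*9/10, 0/1 + 1/1*1/1) = [9/10, 1/1)
  emit 'e', narrow to [0/1, 1/10)

Answer: 0/1 1/10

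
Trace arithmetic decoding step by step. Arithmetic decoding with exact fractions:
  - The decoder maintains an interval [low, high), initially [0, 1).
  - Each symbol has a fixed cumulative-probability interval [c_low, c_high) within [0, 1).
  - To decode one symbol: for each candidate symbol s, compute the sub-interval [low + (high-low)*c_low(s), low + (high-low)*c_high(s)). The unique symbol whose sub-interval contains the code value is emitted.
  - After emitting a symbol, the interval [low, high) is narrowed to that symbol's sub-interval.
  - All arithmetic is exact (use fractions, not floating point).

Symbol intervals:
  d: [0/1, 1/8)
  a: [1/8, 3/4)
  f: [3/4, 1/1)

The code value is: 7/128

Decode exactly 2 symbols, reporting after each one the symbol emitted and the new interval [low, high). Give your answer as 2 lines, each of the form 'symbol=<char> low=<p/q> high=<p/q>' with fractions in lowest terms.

Step 1: interval [0/1, 1/1), width = 1/1 - 0/1 = 1/1
  'd': [0/1 + 1/1*0/1, 0/1 + 1/1*1/8) = [0/1, 1/8) <- contains code 7/128
  'a': [0/1 + 1/1*1/8, 0/1 + 1/1*3/4) = [1/8, 3/4)
  'f': [0/1 + 1/1*3/4, 0/1 + 1/1*1/1) = [3/4, 1/1)
  emit 'd', narrow to [0/1, 1/8)
Step 2: interval [0/1, 1/8), width = 1/8 - 0/1 = 1/8
  'd': [0/1 + 1/8*0/1, 0/1 + 1/8*1/8) = [0/1, 1/64)
  'a': [0/1 + 1/8*1/8, 0/1 + 1/8*3/4) = [1/64, 3/32) <- contains code 7/128
  'f': [0/1 + 1/8*3/4, 0/1 + 1/8*1/1) = [3/32, 1/8)
  emit 'a', narrow to [1/64, 3/32)

Answer: symbol=d low=0/1 high=1/8
symbol=a low=1/64 high=3/32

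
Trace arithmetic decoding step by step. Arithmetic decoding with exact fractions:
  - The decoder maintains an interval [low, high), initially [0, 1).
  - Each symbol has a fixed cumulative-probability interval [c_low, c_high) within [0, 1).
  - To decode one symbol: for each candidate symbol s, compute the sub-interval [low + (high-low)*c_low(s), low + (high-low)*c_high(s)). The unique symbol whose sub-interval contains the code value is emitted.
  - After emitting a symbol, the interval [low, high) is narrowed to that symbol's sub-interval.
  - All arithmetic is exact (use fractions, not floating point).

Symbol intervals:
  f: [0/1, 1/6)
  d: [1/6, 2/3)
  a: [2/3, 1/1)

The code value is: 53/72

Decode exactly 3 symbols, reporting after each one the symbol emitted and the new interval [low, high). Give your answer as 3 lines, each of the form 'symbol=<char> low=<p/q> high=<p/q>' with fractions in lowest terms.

Answer: symbol=a low=2/3 high=1/1
symbol=d low=13/18 high=8/9
symbol=f low=13/18 high=3/4

Derivation:
Step 1: interval [0/1, 1/1), width = 1/1 - 0/1 = 1/1
  'f': [0/1 + 1/1*0/1, 0/1 + 1/1*1/6) = [0/1, 1/6)
  'd': [0/1 + 1/1*1/6, 0/1 + 1/1*2/3) = [1/6, 2/3)
  'a': [0/1 + 1/1*2/3, 0/1 + 1/1*1/1) = [2/3, 1/1) <- contains code 53/72
  emit 'a', narrow to [2/3, 1/1)
Step 2: interval [2/3, 1/1), width = 1/1 - 2/3 = 1/3
  'f': [2/3 + 1/3*0/1, 2/3 + 1/3*1/6) = [2/3, 13/18)
  'd': [2/3 + 1/3*1/6, 2/3 + 1/3*2/3) = [13/18, 8/9) <- contains code 53/72
  'a': [2/3 + 1/3*2/3, 2/3 + 1/3*1/1) = [8/9, 1/1)
  emit 'd', narrow to [13/18, 8/9)
Step 3: interval [13/18, 8/9), width = 8/9 - 13/18 = 1/6
  'f': [13/18 + 1/6*0/1, 13/18 + 1/6*1/6) = [13/18, 3/4) <- contains code 53/72
  'd': [13/18 + 1/6*1/6, 13/18 + 1/6*2/3) = [3/4, 5/6)
  'a': [13/18 + 1/6*2/3, 13/18 + 1/6*1/1) = [5/6, 8/9)
  emit 'f', narrow to [13/18, 3/4)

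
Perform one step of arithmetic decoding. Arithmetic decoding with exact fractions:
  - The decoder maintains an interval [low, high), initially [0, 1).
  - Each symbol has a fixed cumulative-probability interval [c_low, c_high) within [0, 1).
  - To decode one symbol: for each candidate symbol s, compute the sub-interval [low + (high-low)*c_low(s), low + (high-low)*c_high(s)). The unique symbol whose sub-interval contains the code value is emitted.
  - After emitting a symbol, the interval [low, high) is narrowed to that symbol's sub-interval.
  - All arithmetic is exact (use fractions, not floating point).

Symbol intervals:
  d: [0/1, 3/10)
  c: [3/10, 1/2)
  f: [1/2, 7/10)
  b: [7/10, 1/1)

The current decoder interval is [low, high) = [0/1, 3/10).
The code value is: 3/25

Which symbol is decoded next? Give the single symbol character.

Interval width = high − low = 3/10 − 0/1 = 3/10
Scaled code = (code − low) / width = (3/25 − 0/1) / 3/10 = 2/5
  d: [0/1, 3/10) 
  c: [3/10, 1/2) ← scaled code falls here ✓
  f: [1/2, 7/10) 
  b: [7/10, 1/1) 

Answer: c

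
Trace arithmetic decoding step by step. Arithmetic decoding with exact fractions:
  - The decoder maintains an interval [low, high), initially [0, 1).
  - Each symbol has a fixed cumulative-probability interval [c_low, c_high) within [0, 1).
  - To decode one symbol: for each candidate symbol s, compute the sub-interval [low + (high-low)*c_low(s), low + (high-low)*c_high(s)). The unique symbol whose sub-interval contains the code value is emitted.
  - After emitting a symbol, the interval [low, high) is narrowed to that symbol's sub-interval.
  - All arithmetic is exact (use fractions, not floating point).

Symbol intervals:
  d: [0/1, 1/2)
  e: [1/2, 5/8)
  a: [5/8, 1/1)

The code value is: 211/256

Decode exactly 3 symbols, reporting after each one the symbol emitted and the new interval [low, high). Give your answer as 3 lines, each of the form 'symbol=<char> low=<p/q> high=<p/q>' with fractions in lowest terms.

Answer: symbol=a low=5/8 high=1/1
symbol=e low=13/16 high=55/64
symbol=d low=13/16 high=107/128

Derivation:
Step 1: interval [0/1, 1/1), width = 1/1 - 0/1 = 1/1
  'd': [0/1 + 1/1*0/1, 0/1 + 1/1*1/2) = [0/1, 1/2)
  'e': [0/1 + 1/1*1/2, 0/1 + 1/1*5/8) = [1/2, 5/8)
  'a': [0/1 + 1/1*5/8, 0/1 + 1/1*1/1) = [5/8, 1/1) <- contains code 211/256
  emit 'a', narrow to [5/8, 1/1)
Step 2: interval [5/8, 1/1), width = 1/1 - 5/8 = 3/8
  'd': [5/8 + 3/8*0/1, 5/8 + 3/8*1/2) = [5/8, 13/16)
  'e': [5/8 + 3/8*1/2, 5/8 + 3/8*5/8) = [13/16, 55/64) <- contains code 211/256
  'a': [5/8 + 3/8*5/8, 5/8 + 3/8*1/1) = [55/64, 1/1)
  emit 'e', narrow to [13/16, 55/64)
Step 3: interval [13/16, 55/64), width = 55/64 - 13/16 = 3/64
  'd': [13/16 + 3/64*0/1, 13/16 + 3/64*1/2) = [13/16, 107/128) <- contains code 211/256
  'e': [13/16 + 3/64*1/2, 13/16 + 3/64*5/8) = [107/128, 431/512)
  'a': [13/16 + 3/64*5/8, 13/16 + 3/64*1/1) = [431/512, 55/64)
  emit 'd', narrow to [13/16, 107/128)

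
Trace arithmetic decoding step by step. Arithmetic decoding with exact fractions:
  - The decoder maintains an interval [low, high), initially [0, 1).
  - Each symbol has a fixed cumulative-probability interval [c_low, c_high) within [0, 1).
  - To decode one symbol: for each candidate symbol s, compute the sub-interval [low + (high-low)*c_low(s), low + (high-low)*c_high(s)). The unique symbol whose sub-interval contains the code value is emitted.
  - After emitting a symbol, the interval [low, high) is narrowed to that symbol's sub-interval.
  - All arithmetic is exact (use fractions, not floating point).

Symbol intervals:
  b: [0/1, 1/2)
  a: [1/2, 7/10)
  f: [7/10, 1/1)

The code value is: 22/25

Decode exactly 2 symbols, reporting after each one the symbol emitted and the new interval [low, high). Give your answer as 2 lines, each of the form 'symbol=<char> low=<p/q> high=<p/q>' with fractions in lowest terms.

Step 1: interval [0/1, 1/1), width = 1/1 - 0/1 = 1/1
  'b': [0/1 + 1/1*0/1, 0/1 + 1/1*1/2) = [0/1, 1/2)
  'a': [0/1 + 1/1*1/2, 0/1 + 1/1*7/10) = [1/2, 7/10)
  'f': [0/1 + 1/1*7/10, 0/1 + 1/1*1/1) = [7/10, 1/1) <- contains code 22/25
  emit 'f', narrow to [7/10, 1/1)
Step 2: interval [7/10, 1/1), width = 1/1 - 7/10 = 3/10
  'b': [7/10 + 3/10*0/1, 7/10 + 3/10*1/2) = [7/10, 17/20)
  'a': [7/10 + 3/10*1/2, 7/10 + 3/10*7/10) = [17/20, 91/100) <- contains code 22/25
  'f': [7/10 + 3/10*7/10, 7/10 + 3/10*1/1) = [91/100, 1/1)
  emit 'a', narrow to [17/20, 91/100)

Answer: symbol=f low=7/10 high=1/1
symbol=a low=17/20 high=91/100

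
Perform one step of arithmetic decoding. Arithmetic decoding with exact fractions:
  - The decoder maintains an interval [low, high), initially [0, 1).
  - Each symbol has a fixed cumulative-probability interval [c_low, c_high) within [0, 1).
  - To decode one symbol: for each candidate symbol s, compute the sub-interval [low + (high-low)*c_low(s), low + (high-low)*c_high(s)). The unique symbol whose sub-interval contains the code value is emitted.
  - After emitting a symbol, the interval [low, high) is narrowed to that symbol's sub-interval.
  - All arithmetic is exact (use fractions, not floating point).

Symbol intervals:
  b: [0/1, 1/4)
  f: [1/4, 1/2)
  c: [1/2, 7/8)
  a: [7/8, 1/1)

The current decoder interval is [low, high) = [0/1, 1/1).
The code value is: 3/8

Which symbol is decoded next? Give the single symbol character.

Answer: f

Derivation:
Interval width = high − low = 1/1 − 0/1 = 1/1
Scaled code = (code − low) / width = (3/8 − 0/1) / 1/1 = 3/8
  b: [0/1, 1/4) 
  f: [1/4, 1/2) ← scaled code falls here ✓
  c: [1/2, 7/8) 
  a: [7/8, 1/1) 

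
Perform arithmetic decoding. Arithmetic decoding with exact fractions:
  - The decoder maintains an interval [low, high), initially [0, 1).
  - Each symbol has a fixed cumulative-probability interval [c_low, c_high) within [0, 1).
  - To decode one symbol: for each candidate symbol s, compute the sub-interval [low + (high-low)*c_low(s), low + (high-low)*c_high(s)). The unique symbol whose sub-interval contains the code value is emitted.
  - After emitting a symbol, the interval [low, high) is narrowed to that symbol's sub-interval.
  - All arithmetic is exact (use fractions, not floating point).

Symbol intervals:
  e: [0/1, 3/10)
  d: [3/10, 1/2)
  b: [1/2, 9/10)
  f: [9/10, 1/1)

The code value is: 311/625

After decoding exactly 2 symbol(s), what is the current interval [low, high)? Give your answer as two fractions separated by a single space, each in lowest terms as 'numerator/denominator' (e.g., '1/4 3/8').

Answer: 12/25 1/2

Derivation:
Step 1: interval [0/1, 1/1), width = 1/1 - 0/1 = 1/1
  'e': [0/1 + 1/1*0/1, 0/1 + 1/1*3/10) = [0/1, 3/10)
  'd': [0/1 + 1/1*3/10, 0/1 + 1/1*1/2) = [3/10, 1/2) <- contains code 311/625
  'b': [0/1 + 1/1*1/2, 0/1 + 1/1*9/10) = [1/2, 9/10)
  'f': [0/1 + 1/1*9/10, 0/1 + 1/1*1/1) = [9/10, 1/1)
  emit 'd', narrow to [3/10, 1/2)
Step 2: interval [3/10, 1/2), width = 1/2 - 3/10 = 1/5
  'e': [3/10 + 1/5*0/1, 3/10 + 1/5*3/10) = [3/10, 9/25)
  'd': [3/10 + 1/5*3/10, 3/10 + 1/5*1/2) = [9/25, 2/5)
  'b': [3/10 + 1/5*1/2, 3/10 + 1/5*9/10) = [2/5, 12/25)
  'f': [3/10 + 1/5*9/10, 3/10 + 1/5*1/1) = [12/25, 1/2) <- contains code 311/625
  emit 'f', narrow to [12/25, 1/2)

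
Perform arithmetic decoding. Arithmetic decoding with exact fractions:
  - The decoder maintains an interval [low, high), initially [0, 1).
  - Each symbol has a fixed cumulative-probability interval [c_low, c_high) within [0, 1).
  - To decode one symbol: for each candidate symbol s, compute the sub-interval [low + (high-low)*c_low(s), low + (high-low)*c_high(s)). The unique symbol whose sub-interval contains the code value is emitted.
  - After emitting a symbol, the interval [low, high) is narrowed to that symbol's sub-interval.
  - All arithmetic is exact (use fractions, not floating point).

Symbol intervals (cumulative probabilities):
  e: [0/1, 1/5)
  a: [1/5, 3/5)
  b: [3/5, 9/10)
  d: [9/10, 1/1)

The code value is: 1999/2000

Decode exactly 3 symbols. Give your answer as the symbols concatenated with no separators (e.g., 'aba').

Step 1: interval [0/1, 1/1), width = 1/1 - 0/1 = 1/1
  'e': [0/1 + 1/1*0/1, 0/1 + 1/1*1/5) = [0/1, 1/5)
  'a': [0/1 + 1/1*1/5, 0/1 + 1/1*3/5) = [1/5, 3/5)
  'b': [0/1 + 1/1*3/5, 0/1 + 1/1*9/10) = [3/5, 9/10)
  'd': [0/1 + 1/1*9/10, 0/1 + 1/1*1/1) = [9/10, 1/1) <- contains code 1999/2000
  emit 'd', narrow to [9/10, 1/1)
Step 2: interval [9/10, 1/1), width = 1/1 - 9/10 = 1/10
  'e': [9/10 + 1/10*0/1, 9/10 + 1/10*1/5) = [9/10, 23/25)
  'a': [9/10 + 1/10*1/5, 9/10 + 1/10*3/5) = [23/25, 24/25)
  'b': [9/10 + 1/10*3/5, 9/10 + 1/10*9/10) = [24/25, 99/100)
  'd': [9/10 + 1/10*9/10, 9/10 + 1/10*1/1) = [99/100, 1/1) <- contains code 1999/2000
  emit 'd', narrow to [99/100, 1/1)
Step 3: interval [99/100, 1/1), width = 1/1 - 99/100 = 1/100
  'e': [99/100 + 1/100*0/1, 99/100 + 1/100*1/5) = [99/100, 124/125)
  'a': [99/100 + 1/100*1/5, 99/100 + 1/100*3/5) = [124/125, 249/250)
  'b': [99/100 + 1/100*3/5, 99/100 + 1/100*9/10) = [249/250, 999/1000)
  'd': [99/100 + 1/100*9/10, 99/100 + 1/100*1/1) = [999/1000, 1/1) <- contains code 1999/2000
  emit 'd', narrow to [999/1000, 1/1)

Answer: ddd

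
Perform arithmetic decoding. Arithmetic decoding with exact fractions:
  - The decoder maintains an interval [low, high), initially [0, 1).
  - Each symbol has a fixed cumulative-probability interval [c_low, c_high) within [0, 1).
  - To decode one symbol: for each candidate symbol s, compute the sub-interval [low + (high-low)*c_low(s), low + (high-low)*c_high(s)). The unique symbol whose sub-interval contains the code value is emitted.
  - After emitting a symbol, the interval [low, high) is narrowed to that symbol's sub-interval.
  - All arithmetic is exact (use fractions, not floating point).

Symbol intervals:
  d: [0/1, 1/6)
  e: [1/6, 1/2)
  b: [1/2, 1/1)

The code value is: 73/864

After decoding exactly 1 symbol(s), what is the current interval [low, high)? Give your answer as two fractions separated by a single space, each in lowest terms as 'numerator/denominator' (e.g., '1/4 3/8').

Answer: 0/1 1/6

Derivation:
Step 1: interval [0/1, 1/1), width = 1/1 - 0/1 = 1/1
  'd': [0/1 + 1/1*0/1, 0/1 + 1/1*1/6) = [0/1, 1/6) <- contains code 73/864
  'e': [0/1 + 1/1*1/6, 0/1 + 1/1*1/2) = [1/6, 1/2)
  'b': [0/1 + 1/1*1/2, 0/1 + 1/1*1/1) = [1/2, 1/1)
  emit 'd', narrow to [0/1, 1/6)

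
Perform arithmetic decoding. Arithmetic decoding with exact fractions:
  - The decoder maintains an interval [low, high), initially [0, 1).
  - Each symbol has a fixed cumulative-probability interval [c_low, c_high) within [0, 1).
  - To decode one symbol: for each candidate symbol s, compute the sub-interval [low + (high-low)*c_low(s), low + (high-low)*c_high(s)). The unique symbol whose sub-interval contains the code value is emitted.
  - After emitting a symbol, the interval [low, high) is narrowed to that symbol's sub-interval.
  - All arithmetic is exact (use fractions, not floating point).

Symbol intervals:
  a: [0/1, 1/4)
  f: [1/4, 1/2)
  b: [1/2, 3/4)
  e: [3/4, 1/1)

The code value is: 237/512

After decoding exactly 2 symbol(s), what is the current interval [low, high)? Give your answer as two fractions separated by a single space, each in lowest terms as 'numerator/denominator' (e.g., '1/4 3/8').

Step 1: interval [0/1, 1/1), width = 1/1 - 0/1 = 1/1
  'a': [0/1 + 1/1*0/1, 0/1 + 1/1*1/4) = [0/1, 1/4)
  'f': [0/1 + 1/1*1/4, 0/1 + 1/1*1/2) = [1/4, 1/2) <- contains code 237/512
  'b': [0/1 + 1/1*1/2, 0/1 + 1/1*3/4) = [1/2, 3/4)
  'e': [0/1 + 1/1*3/4, 0/1 + 1/1*1/1) = [3/4, 1/1)
  emit 'f', narrow to [1/4, 1/2)
Step 2: interval [1/4, 1/2), width = 1/2 - 1/4 = 1/4
  'a': [1/4 + 1/4*0/1, 1/4 + 1/4*1/4) = [1/4, 5/16)
  'f': [1/4 + 1/4*1/4, 1/4 + 1/4*1/2) = [5/16, 3/8)
  'b': [1/4 + 1/4*1/2, 1/4 + 1/4*3/4) = [3/8, 7/16)
  'e': [1/4 + 1/4*3/4, 1/4 + 1/4*1/1) = [7/16, 1/2) <- contains code 237/512
  emit 'e', narrow to [7/16, 1/2)

Answer: 7/16 1/2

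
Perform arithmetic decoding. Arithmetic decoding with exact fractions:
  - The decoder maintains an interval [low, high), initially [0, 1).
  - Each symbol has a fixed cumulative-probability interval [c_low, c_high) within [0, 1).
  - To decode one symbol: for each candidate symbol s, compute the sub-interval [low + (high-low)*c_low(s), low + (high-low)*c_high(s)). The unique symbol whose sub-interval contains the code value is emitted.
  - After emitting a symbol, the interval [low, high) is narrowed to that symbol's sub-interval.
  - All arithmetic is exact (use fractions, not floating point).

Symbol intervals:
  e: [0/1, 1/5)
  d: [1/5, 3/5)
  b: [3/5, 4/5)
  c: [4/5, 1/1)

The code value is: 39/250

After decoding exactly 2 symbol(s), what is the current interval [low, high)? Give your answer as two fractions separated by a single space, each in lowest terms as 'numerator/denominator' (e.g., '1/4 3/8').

Answer: 3/25 4/25

Derivation:
Step 1: interval [0/1, 1/1), width = 1/1 - 0/1 = 1/1
  'e': [0/1 + 1/1*0/1, 0/1 + 1/1*1/5) = [0/1, 1/5) <- contains code 39/250
  'd': [0/1 + 1/1*1/5, 0/1 + 1/1*3/5) = [1/5, 3/5)
  'b': [0/1 + 1/1*3/5, 0/1 + 1/1*4/5) = [3/5, 4/5)
  'c': [0/1 + 1/1*4/5, 0/1 + 1/1*1/1) = [4/5, 1/1)
  emit 'e', narrow to [0/1, 1/5)
Step 2: interval [0/1, 1/5), width = 1/5 - 0/1 = 1/5
  'e': [0/1 + 1/5*0/1, 0/1 + 1/5*1/5) = [0/1, 1/25)
  'd': [0/1 + 1/5*1/5, 0/1 + 1/5*3/5) = [1/25, 3/25)
  'b': [0/1 + 1/5*3/5, 0/1 + 1/5*4/5) = [3/25, 4/25) <- contains code 39/250
  'c': [0/1 + 1/5*4/5, 0/1 + 1/5*1/1) = [4/25, 1/5)
  emit 'b', narrow to [3/25, 4/25)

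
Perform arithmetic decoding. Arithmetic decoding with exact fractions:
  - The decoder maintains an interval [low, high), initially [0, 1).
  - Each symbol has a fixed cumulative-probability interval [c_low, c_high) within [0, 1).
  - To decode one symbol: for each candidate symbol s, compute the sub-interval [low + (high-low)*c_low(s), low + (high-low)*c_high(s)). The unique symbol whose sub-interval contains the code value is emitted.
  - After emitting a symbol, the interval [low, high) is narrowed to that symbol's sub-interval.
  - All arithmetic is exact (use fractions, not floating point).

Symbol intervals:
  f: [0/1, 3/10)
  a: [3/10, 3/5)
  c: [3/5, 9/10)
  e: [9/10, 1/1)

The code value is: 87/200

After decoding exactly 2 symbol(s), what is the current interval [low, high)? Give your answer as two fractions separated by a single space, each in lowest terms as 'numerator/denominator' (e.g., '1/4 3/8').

Answer: 39/100 12/25

Derivation:
Step 1: interval [0/1, 1/1), width = 1/1 - 0/1 = 1/1
  'f': [0/1 + 1/1*0/1, 0/1 + 1/1*3/10) = [0/1, 3/10)
  'a': [0/1 + 1/1*3/10, 0/1 + 1/1*3/5) = [3/10, 3/5) <- contains code 87/200
  'c': [0/1 + 1/1*3/5, 0/1 + 1/1*9/10) = [3/5, 9/10)
  'e': [0/1 + 1/1*9/10, 0/1 + 1/1*1/1) = [9/10, 1/1)
  emit 'a', narrow to [3/10, 3/5)
Step 2: interval [3/10, 3/5), width = 3/5 - 3/10 = 3/10
  'f': [3/10 + 3/10*0/1, 3/10 + 3/10*3/10) = [3/10, 39/100)
  'a': [3/10 + 3/10*3/10, 3/10 + 3/10*3/5) = [39/100, 12/25) <- contains code 87/200
  'c': [3/10 + 3/10*3/5, 3/10 + 3/10*9/10) = [12/25, 57/100)
  'e': [3/10 + 3/10*9/10, 3/10 + 3/10*1/1) = [57/100, 3/5)
  emit 'a', narrow to [39/100, 12/25)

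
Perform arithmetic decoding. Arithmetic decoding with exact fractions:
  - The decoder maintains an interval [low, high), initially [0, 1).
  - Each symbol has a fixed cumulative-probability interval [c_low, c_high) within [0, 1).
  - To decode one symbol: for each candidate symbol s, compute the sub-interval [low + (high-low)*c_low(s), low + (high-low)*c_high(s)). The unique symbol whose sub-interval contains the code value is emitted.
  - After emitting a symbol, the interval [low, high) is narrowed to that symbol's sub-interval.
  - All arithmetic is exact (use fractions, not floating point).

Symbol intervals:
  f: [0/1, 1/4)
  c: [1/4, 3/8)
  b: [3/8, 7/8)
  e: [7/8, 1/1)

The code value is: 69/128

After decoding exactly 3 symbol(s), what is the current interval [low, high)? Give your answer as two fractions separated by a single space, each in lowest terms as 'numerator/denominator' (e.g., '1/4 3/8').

Step 1: interval [0/1, 1/1), width = 1/1 - 0/1 = 1/1
  'f': [0/1 + 1/1*0/1, 0/1 + 1/1*1/4) = [0/1, 1/4)
  'c': [0/1 + 1/1*1/4, 0/1 + 1/1*3/8) = [1/4, 3/8)
  'b': [0/1 + 1/1*3/8, 0/1 + 1/1*7/8) = [3/8, 7/8) <- contains code 69/128
  'e': [0/1 + 1/1*7/8, 0/1 + 1/1*1/1) = [7/8, 1/1)
  emit 'b', narrow to [3/8, 7/8)
Step 2: interval [3/8, 7/8), width = 7/8 - 3/8 = 1/2
  'f': [3/8 + 1/2*0/1, 3/8 + 1/2*1/4) = [3/8, 1/2)
  'c': [3/8 + 1/2*1/4, 3/8 + 1/2*3/8) = [1/2, 9/16) <- contains code 69/128
  'b': [3/8 + 1/2*3/8, 3/8 + 1/2*7/8) = [9/16, 13/16)
  'e': [3/8 + 1/2*7/8, 3/8 + 1/2*1/1) = [13/16, 7/8)
  emit 'c', narrow to [1/2, 9/16)
Step 3: interval [1/2, 9/16), width = 9/16 - 1/2 = 1/16
  'f': [1/2 + 1/16*0/1, 1/2 + 1/16*1/4) = [1/2, 33/64)
  'c': [1/2 + 1/16*1/4, 1/2 + 1/16*3/8) = [33/64, 67/128)
  'b': [1/2 + 1/16*3/8, 1/2 + 1/16*7/8) = [67/128, 71/128) <- contains code 69/128
  'e': [1/2 + 1/16*7/8, 1/2 + 1/16*1/1) = [71/128, 9/16)
  emit 'b', narrow to [67/128, 71/128)

Answer: 67/128 71/128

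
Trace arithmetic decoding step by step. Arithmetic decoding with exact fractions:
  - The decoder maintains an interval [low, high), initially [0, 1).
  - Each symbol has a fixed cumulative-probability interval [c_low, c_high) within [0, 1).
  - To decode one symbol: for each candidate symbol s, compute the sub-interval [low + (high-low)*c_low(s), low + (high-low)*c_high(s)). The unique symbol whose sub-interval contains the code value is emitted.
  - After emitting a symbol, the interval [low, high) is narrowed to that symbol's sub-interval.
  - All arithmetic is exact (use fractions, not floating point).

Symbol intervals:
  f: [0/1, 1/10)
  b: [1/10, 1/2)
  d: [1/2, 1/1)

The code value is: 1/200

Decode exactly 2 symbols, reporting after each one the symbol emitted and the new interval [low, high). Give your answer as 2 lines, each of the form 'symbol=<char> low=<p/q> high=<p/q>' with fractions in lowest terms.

Step 1: interval [0/1, 1/1), width = 1/1 - 0/1 = 1/1
  'f': [0/1 + 1/1*0/1, 0/1 + 1/1*1/10) = [0/1, 1/10) <- contains code 1/200
  'b': [0/1 + 1/1*1/10, 0/1 + 1/1*1/2) = [1/10, 1/2)
  'd': [0/1 + 1/1*1/2, 0/1 + 1/1*1/1) = [1/2, 1/1)
  emit 'f', narrow to [0/1, 1/10)
Step 2: interval [0/1, 1/10), width = 1/10 - 0/1 = 1/10
  'f': [0/1 + 1/10*0/1, 0/1 + 1/10*1/10) = [0/1, 1/100) <- contains code 1/200
  'b': [0/1 + 1/10*1/10, 0/1 + 1/10*1/2) = [1/100, 1/20)
  'd': [0/1 + 1/10*1/2, 0/1 + 1/10*1/1) = [1/20, 1/10)
  emit 'f', narrow to [0/1, 1/100)

Answer: symbol=f low=0/1 high=1/10
symbol=f low=0/1 high=1/100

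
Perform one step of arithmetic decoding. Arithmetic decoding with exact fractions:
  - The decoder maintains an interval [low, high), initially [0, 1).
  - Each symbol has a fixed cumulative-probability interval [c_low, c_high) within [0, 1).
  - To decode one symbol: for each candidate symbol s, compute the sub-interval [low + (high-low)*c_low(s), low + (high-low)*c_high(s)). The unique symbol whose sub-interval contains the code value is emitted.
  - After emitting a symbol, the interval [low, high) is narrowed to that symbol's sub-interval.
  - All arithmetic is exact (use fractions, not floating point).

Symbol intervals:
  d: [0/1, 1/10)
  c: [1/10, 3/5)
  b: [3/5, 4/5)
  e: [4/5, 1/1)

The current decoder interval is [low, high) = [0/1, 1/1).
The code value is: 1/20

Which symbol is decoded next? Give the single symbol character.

Answer: d

Derivation:
Interval width = high − low = 1/1 − 0/1 = 1/1
Scaled code = (code − low) / width = (1/20 − 0/1) / 1/1 = 1/20
  d: [0/1, 1/10) ← scaled code falls here ✓
  c: [1/10, 3/5) 
  b: [3/5, 4/5) 
  e: [4/5, 1/1) 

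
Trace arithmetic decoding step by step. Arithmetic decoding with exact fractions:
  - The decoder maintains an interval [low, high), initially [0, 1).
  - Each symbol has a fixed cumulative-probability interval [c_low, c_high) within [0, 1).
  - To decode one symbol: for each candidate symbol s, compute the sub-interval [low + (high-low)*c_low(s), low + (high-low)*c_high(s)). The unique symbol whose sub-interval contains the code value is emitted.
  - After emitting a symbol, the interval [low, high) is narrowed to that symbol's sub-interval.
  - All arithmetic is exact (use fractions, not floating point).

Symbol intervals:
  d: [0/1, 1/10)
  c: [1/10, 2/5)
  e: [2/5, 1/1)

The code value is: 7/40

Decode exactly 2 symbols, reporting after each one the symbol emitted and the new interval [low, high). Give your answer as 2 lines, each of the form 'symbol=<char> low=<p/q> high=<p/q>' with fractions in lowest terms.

Answer: symbol=c low=1/10 high=2/5
symbol=c low=13/100 high=11/50

Derivation:
Step 1: interval [0/1, 1/1), width = 1/1 - 0/1 = 1/1
  'd': [0/1 + 1/1*0/1, 0/1 + 1/1*1/10) = [0/1, 1/10)
  'c': [0/1 + 1/1*1/10, 0/1 + 1/1*2/5) = [1/10, 2/5) <- contains code 7/40
  'e': [0/1 + 1/1*2/5, 0/1 + 1/1*1/1) = [2/5, 1/1)
  emit 'c', narrow to [1/10, 2/5)
Step 2: interval [1/10, 2/5), width = 2/5 - 1/10 = 3/10
  'd': [1/10 + 3/10*0/1, 1/10 + 3/10*1/10) = [1/10, 13/100)
  'c': [1/10 + 3/10*1/10, 1/10 + 3/10*2/5) = [13/100, 11/50) <- contains code 7/40
  'e': [1/10 + 3/10*2/5, 1/10 + 3/10*1/1) = [11/50, 2/5)
  emit 'c', narrow to [13/100, 11/50)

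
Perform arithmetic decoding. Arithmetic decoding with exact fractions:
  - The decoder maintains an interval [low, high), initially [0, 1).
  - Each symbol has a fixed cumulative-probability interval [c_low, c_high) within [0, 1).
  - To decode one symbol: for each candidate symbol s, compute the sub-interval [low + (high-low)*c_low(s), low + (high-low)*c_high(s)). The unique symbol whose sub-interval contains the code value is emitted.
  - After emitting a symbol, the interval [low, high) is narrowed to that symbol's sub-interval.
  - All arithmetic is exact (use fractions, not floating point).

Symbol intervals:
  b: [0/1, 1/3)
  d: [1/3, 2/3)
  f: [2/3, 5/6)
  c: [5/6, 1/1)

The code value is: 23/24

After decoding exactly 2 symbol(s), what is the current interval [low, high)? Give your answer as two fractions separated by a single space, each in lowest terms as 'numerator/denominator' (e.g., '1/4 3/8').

Step 1: interval [0/1, 1/1), width = 1/1 - 0/1 = 1/1
  'b': [0/1 + 1/1*0/1, 0/1 + 1/1*1/3) = [0/1, 1/3)
  'd': [0/1 + 1/1*1/3, 0/1 + 1/1*2/3) = [1/3, 2/3)
  'f': [0/1 + 1/1*2/3, 0/1 + 1/1*5/6) = [2/3, 5/6)
  'c': [0/1 + 1/1*5/6, 0/1 + 1/1*1/1) = [5/6, 1/1) <- contains code 23/24
  emit 'c', narrow to [5/6, 1/1)
Step 2: interval [5/6, 1/1), width = 1/1 - 5/6 = 1/6
  'b': [5/6 + 1/6*0/1, 5/6 + 1/6*1/3) = [5/6, 8/9)
  'd': [5/6 + 1/6*1/3, 5/6 + 1/6*2/3) = [8/9, 17/18)
  'f': [5/6 + 1/6*2/3, 5/6 + 1/6*5/6) = [17/18, 35/36) <- contains code 23/24
  'c': [5/6 + 1/6*5/6, 5/6 + 1/6*1/1) = [35/36, 1/1)
  emit 'f', narrow to [17/18, 35/36)

Answer: 17/18 35/36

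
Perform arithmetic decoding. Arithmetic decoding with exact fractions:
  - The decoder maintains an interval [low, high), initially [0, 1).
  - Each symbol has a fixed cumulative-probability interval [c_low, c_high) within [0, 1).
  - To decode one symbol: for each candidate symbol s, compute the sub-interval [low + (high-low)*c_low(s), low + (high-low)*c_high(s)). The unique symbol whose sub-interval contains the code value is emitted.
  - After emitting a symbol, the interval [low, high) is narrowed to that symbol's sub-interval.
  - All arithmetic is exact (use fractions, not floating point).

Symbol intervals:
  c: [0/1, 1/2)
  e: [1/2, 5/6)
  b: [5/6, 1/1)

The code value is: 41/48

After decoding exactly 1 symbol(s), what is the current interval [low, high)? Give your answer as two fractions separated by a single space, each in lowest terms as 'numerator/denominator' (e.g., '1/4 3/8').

Step 1: interval [0/1, 1/1), width = 1/1 - 0/1 = 1/1
  'c': [0/1 + 1/1*0/1, 0/1 + 1/1*1/2) = [0/1, 1/2)
  'e': [0/1 + 1/1*1/2, 0/1 + 1/1*5/6) = [1/2, 5/6)
  'b': [0/1 + 1/1*5/6, 0/1 + 1/1*1/1) = [5/6, 1/1) <- contains code 41/48
  emit 'b', narrow to [5/6, 1/1)

Answer: 5/6 1/1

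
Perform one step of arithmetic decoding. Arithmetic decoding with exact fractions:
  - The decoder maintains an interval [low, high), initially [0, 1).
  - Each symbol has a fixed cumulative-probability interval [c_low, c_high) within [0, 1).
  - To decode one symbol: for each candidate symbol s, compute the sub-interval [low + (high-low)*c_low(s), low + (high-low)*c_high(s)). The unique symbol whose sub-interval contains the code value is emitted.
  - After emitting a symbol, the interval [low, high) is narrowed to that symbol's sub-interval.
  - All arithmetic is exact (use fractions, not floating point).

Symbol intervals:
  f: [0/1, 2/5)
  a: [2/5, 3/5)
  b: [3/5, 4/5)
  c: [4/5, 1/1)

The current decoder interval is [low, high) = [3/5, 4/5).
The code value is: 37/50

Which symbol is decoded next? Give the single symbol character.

Answer: b

Derivation:
Interval width = high − low = 4/5 − 3/5 = 1/5
Scaled code = (code − low) / width = (37/50 − 3/5) / 1/5 = 7/10
  f: [0/1, 2/5) 
  a: [2/5, 3/5) 
  b: [3/5, 4/5) ← scaled code falls here ✓
  c: [4/5, 1/1) 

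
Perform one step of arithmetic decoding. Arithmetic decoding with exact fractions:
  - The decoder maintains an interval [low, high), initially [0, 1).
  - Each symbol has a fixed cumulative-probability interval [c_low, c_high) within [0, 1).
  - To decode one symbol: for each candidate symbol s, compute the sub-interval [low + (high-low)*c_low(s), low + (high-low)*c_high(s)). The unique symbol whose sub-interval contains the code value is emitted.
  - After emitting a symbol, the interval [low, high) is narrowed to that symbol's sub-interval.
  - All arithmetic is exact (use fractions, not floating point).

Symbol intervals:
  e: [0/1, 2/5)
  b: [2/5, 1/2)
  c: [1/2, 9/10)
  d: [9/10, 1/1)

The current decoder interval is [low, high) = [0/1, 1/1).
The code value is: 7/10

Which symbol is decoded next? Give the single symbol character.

Interval width = high − low = 1/1 − 0/1 = 1/1
Scaled code = (code − low) / width = (7/10 − 0/1) / 1/1 = 7/10
  e: [0/1, 2/5) 
  b: [2/5, 1/2) 
  c: [1/2, 9/10) ← scaled code falls here ✓
  d: [9/10, 1/1) 

Answer: c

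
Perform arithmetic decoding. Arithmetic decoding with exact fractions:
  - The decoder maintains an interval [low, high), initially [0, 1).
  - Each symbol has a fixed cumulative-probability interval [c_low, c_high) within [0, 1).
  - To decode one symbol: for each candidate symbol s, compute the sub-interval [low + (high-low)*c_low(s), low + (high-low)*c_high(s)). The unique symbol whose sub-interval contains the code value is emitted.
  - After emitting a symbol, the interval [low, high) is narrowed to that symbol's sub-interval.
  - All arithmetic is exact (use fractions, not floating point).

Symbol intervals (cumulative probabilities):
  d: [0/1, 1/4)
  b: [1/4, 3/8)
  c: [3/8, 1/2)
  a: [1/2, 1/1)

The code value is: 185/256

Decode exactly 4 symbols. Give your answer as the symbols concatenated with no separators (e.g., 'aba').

Answer: acad

Derivation:
Step 1: interval [0/1, 1/1), width = 1/1 - 0/1 = 1/1
  'd': [0/1 + 1/1*0/1, 0/1 + 1/1*1/4) = [0/1, 1/4)
  'b': [0/1 + 1/1*1/4, 0/1 + 1/1*3/8) = [1/4, 3/8)
  'c': [0/1 + 1/1*3/8, 0/1 + 1/1*1/2) = [3/8, 1/2)
  'a': [0/1 + 1/1*1/2, 0/1 + 1/1*1/1) = [1/2, 1/1) <- contains code 185/256
  emit 'a', narrow to [1/2, 1/1)
Step 2: interval [1/2, 1/1), width = 1/1 - 1/2 = 1/2
  'd': [1/2 + 1/2*0/1, 1/2 + 1/2*1/4) = [1/2, 5/8)
  'b': [1/2 + 1/2*1/4, 1/2 + 1/2*3/8) = [5/8, 11/16)
  'c': [1/2 + 1/2*3/8, 1/2 + 1/2*1/2) = [11/16, 3/4) <- contains code 185/256
  'a': [1/2 + 1/2*1/2, 1/2 + 1/2*1/1) = [3/4, 1/1)
  emit 'c', narrow to [11/16, 3/4)
Step 3: interval [11/16, 3/4), width = 3/4 - 11/16 = 1/16
  'd': [11/16 + 1/16*0/1, 11/16 + 1/16*1/4) = [11/16, 45/64)
  'b': [11/16 + 1/16*1/4, 11/16 + 1/16*3/8) = [45/64, 91/128)
  'c': [11/16 + 1/16*3/8, 11/16 + 1/16*1/2) = [91/128, 23/32)
  'a': [11/16 + 1/16*1/2, 11/16 + 1/16*1/1) = [23/32, 3/4) <- contains code 185/256
  emit 'a', narrow to [23/32, 3/4)
Step 4: interval [23/32, 3/4), width = 3/4 - 23/32 = 1/32
  'd': [23/32 + 1/32*0/1, 23/32 + 1/32*1/4) = [23/32, 93/128) <- contains code 185/256
  'b': [23/32 + 1/32*1/4, 23/32 + 1/32*3/8) = [93/128, 187/256)
  'c': [23/32 + 1/32*3/8, 23/32 + 1/32*1/2) = [187/256, 47/64)
  'a': [23/32 + 1/32*1/2, 23/32 + 1/32*1/1) = [47/64, 3/4)
  emit 'd', narrow to [23/32, 93/128)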